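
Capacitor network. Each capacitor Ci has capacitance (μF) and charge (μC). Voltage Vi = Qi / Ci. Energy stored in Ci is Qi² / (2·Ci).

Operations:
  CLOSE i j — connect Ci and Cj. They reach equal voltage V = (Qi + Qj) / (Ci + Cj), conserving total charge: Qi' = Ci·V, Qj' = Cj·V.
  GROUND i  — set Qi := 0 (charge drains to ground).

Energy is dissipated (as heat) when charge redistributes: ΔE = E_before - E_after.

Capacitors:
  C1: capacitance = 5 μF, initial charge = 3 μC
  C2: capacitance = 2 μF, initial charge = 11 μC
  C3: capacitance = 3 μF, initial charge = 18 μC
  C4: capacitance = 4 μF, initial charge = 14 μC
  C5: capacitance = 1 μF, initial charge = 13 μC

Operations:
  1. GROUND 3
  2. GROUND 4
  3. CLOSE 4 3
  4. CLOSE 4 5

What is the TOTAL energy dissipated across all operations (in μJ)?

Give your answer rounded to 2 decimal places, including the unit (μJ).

Answer: 146.10 μJ

Derivation:
Initial: C1(5μF, Q=3μC, V=0.60V), C2(2μF, Q=11μC, V=5.50V), C3(3μF, Q=18μC, V=6.00V), C4(4μF, Q=14μC, V=3.50V), C5(1μF, Q=13μC, V=13.00V)
Op 1: GROUND 3: Q3=0; energy lost=54.000
Op 2: GROUND 4: Q4=0; energy lost=24.500
Op 3: CLOSE 4-3: Q_total=0.00, C_total=7.00, V=0.00; Q4=0.00, Q3=0.00; dissipated=0.000
Op 4: CLOSE 4-5: Q_total=13.00, C_total=5.00, V=2.60; Q4=10.40, Q5=2.60; dissipated=67.600
Total dissipated: 146.100 μJ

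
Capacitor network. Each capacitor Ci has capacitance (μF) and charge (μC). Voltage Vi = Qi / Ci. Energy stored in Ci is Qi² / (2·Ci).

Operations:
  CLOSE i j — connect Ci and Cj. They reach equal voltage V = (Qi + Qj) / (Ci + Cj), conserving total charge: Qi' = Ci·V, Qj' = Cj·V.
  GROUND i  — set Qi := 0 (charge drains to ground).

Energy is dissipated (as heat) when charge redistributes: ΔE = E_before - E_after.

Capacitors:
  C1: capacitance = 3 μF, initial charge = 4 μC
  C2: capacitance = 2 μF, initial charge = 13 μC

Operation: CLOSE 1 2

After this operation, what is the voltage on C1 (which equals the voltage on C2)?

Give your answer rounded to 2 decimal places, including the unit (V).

Initial: C1(3μF, Q=4μC, V=1.33V), C2(2μF, Q=13μC, V=6.50V)
Op 1: CLOSE 1-2: Q_total=17.00, C_total=5.00, V=3.40; Q1=10.20, Q2=6.80; dissipated=16.017

Answer: 3.40 V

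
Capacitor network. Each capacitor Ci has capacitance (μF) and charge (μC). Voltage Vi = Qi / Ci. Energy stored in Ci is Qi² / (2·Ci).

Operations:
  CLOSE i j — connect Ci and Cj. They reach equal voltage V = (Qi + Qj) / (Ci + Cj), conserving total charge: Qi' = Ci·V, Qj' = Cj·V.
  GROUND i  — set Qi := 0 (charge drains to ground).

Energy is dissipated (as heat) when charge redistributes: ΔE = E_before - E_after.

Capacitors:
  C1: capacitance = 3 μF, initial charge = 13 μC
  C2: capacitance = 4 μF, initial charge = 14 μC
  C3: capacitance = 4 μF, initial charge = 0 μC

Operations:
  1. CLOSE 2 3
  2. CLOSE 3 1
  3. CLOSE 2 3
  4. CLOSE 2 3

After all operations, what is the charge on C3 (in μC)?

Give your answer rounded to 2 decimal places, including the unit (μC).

Initial: C1(3μF, Q=13μC, V=4.33V), C2(4μF, Q=14μC, V=3.50V), C3(4μF, Q=0μC, V=0.00V)
Op 1: CLOSE 2-3: Q_total=14.00, C_total=8.00, V=1.75; Q2=7.00, Q3=7.00; dissipated=12.250
Op 2: CLOSE 3-1: Q_total=20.00, C_total=7.00, V=2.86; Q3=11.43, Q1=8.57; dissipated=5.720
Op 3: CLOSE 2-3: Q_total=18.43, C_total=8.00, V=2.30; Q2=9.21, Q3=9.21; dissipated=1.226
Op 4: CLOSE 2-3: Q_total=18.43, C_total=8.00, V=2.30; Q2=9.21, Q3=9.21; dissipated=0.000
Final charges: Q1=8.57, Q2=9.21, Q3=9.21

Answer: 9.21 μC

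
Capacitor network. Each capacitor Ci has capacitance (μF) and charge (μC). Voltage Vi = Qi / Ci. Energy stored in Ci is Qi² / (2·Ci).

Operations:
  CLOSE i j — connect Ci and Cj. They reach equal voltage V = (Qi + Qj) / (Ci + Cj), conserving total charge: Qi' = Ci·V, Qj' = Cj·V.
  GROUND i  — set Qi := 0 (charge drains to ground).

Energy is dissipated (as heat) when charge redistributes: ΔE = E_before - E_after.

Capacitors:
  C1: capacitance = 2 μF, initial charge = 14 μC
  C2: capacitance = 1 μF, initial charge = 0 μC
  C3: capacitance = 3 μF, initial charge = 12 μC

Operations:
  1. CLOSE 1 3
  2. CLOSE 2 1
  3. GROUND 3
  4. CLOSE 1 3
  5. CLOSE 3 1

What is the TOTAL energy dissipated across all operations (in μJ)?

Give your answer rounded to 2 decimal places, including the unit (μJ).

Initial: C1(2μF, Q=14μC, V=7.00V), C2(1μF, Q=0μC, V=0.00V), C3(3μF, Q=12μC, V=4.00V)
Op 1: CLOSE 1-3: Q_total=26.00, C_total=5.00, V=5.20; Q1=10.40, Q3=15.60; dissipated=5.400
Op 2: CLOSE 2-1: Q_total=10.40, C_total=3.00, V=3.47; Q2=3.47, Q1=6.93; dissipated=9.013
Op 3: GROUND 3: Q3=0; energy lost=40.560
Op 4: CLOSE 1-3: Q_total=6.93, C_total=5.00, V=1.39; Q1=2.77, Q3=4.16; dissipated=7.211
Op 5: CLOSE 3-1: Q_total=6.93, C_total=5.00, V=1.39; Q3=4.16, Q1=2.77; dissipated=0.000
Total dissipated: 62.184 μJ

Answer: 62.18 μJ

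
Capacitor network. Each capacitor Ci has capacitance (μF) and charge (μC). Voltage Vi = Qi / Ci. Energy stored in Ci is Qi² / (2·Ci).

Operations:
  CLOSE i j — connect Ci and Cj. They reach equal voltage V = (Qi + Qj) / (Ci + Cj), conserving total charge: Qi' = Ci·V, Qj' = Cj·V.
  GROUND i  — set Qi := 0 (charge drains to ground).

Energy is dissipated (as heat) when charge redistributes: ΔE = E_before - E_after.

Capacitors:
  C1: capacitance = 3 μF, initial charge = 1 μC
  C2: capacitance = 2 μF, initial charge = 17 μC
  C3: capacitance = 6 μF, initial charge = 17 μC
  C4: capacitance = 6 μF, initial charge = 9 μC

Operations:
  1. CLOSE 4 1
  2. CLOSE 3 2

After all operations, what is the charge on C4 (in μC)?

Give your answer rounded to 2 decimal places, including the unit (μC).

Initial: C1(3μF, Q=1μC, V=0.33V), C2(2μF, Q=17μC, V=8.50V), C3(6μF, Q=17μC, V=2.83V), C4(6μF, Q=9μC, V=1.50V)
Op 1: CLOSE 4-1: Q_total=10.00, C_total=9.00, V=1.11; Q4=6.67, Q1=3.33; dissipated=1.361
Op 2: CLOSE 3-2: Q_total=34.00, C_total=8.00, V=4.25; Q3=25.50, Q2=8.50; dissipated=24.083
Final charges: Q1=3.33, Q2=8.50, Q3=25.50, Q4=6.67

Answer: 6.67 μC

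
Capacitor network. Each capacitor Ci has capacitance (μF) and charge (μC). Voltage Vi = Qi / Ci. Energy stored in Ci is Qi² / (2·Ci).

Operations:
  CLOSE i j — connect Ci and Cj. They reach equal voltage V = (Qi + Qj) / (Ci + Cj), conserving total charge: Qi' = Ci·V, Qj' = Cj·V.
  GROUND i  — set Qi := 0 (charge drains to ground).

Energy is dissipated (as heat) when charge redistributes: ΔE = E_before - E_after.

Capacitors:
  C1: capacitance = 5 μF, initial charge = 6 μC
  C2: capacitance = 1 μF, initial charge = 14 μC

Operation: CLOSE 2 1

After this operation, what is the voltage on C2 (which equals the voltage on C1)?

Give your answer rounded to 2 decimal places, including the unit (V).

Initial: C1(5μF, Q=6μC, V=1.20V), C2(1μF, Q=14μC, V=14.00V)
Op 1: CLOSE 2-1: Q_total=20.00, C_total=6.00, V=3.33; Q2=3.33, Q1=16.67; dissipated=68.267

Answer: 3.33 V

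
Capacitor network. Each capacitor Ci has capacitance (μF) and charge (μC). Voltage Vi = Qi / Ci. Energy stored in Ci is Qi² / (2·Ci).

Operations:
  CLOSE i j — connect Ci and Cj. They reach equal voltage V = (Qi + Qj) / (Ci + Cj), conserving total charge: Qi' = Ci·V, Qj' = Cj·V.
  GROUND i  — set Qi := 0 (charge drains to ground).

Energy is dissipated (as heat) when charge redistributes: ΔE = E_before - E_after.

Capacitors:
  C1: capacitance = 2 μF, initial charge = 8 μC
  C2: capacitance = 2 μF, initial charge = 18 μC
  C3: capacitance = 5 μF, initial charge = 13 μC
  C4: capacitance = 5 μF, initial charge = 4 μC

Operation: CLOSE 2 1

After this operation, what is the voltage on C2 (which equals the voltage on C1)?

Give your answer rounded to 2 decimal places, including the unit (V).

Answer: 6.50 V

Derivation:
Initial: C1(2μF, Q=8μC, V=4.00V), C2(2μF, Q=18μC, V=9.00V), C3(5μF, Q=13μC, V=2.60V), C4(5μF, Q=4μC, V=0.80V)
Op 1: CLOSE 2-1: Q_total=26.00, C_total=4.00, V=6.50; Q2=13.00, Q1=13.00; dissipated=12.500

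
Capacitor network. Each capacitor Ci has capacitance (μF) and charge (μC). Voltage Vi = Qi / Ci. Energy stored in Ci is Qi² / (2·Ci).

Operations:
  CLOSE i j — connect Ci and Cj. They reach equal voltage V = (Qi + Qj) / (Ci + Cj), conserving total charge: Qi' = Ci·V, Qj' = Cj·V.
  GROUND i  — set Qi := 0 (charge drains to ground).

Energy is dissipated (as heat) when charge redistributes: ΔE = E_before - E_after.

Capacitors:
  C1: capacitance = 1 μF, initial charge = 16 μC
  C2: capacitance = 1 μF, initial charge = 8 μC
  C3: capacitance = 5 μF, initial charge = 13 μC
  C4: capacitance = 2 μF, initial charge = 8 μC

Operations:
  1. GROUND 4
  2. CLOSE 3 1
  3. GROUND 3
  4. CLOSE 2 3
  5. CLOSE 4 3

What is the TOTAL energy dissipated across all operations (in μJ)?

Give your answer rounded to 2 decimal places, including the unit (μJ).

Answer: 177.16 μJ

Derivation:
Initial: C1(1μF, Q=16μC, V=16.00V), C2(1μF, Q=8μC, V=8.00V), C3(5μF, Q=13μC, V=2.60V), C4(2μF, Q=8μC, V=4.00V)
Op 1: GROUND 4: Q4=0; energy lost=16.000
Op 2: CLOSE 3-1: Q_total=29.00, C_total=6.00, V=4.83; Q3=24.17, Q1=4.83; dissipated=74.817
Op 3: GROUND 3: Q3=0; energy lost=58.403
Op 4: CLOSE 2-3: Q_total=8.00, C_total=6.00, V=1.33; Q2=1.33, Q3=6.67; dissipated=26.667
Op 5: CLOSE 4-3: Q_total=6.67, C_total=7.00, V=0.95; Q4=1.90, Q3=4.76; dissipated=1.270
Total dissipated: 177.156 μJ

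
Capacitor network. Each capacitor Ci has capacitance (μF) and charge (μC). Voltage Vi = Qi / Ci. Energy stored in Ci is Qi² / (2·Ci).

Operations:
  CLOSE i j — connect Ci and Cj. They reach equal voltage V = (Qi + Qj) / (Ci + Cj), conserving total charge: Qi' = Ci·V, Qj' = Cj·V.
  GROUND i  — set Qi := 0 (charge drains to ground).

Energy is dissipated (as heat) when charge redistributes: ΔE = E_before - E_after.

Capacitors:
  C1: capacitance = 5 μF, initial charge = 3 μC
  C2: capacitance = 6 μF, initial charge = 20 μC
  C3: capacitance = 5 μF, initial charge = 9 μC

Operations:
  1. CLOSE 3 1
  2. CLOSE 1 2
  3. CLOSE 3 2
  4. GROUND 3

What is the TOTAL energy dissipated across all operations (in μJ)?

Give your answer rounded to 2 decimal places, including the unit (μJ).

Answer: 18.27 μJ

Derivation:
Initial: C1(5μF, Q=3μC, V=0.60V), C2(6μF, Q=20μC, V=3.33V), C3(5μF, Q=9μC, V=1.80V)
Op 1: CLOSE 3-1: Q_total=12.00, C_total=10.00, V=1.20; Q3=6.00, Q1=6.00; dissipated=1.800
Op 2: CLOSE 1-2: Q_total=26.00, C_total=11.00, V=2.36; Q1=11.82, Q2=14.18; dissipated=6.206
Op 3: CLOSE 3-2: Q_total=20.18, C_total=11.00, V=1.83; Q3=9.17, Q2=11.01; dissipated=1.846
Op 4: GROUND 3: Q3=0; energy lost=8.415
Total dissipated: 18.268 μJ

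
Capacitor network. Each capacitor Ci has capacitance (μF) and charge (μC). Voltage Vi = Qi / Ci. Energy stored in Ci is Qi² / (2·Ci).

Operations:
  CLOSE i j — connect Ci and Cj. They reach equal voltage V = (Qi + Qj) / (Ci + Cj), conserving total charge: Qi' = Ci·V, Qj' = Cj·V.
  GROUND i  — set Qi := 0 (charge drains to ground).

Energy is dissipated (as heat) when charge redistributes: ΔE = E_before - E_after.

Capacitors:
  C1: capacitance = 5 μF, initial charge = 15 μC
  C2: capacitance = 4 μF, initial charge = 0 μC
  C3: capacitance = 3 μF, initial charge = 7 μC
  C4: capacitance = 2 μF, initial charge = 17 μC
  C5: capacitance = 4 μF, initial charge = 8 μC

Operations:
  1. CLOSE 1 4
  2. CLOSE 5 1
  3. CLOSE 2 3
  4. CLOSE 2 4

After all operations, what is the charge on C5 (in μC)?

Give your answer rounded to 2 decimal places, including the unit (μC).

Initial: C1(5μF, Q=15μC, V=3.00V), C2(4μF, Q=0μC, V=0.00V), C3(3μF, Q=7μC, V=2.33V), C4(2μF, Q=17μC, V=8.50V), C5(4μF, Q=8μC, V=2.00V)
Op 1: CLOSE 1-4: Q_total=32.00, C_total=7.00, V=4.57; Q1=22.86, Q4=9.14; dissipated=21.607
Op 2: CLOSE 5-1: Q_total=30.86, C_total=9.00, V=3.43; Q5=13.71, Q1=17.14; dissipated=7.347
Op 3: CLOSE 2-3: Q_total=7.00, C_total=7.00, V=1.00; Q2=4.00, Q3=3.00; dissipated=4.667
Op 4: CLOSE 2-4: Q_total=13.14, C_total=6.00, V=2.19; Q2=8.76, Q4=4.38; dissipated=8.503
Final charges: Q1=17.14, Q2=8.76, Q3=3.00, Q4=4.38, Q5=13.71

Answer: 13.71 μC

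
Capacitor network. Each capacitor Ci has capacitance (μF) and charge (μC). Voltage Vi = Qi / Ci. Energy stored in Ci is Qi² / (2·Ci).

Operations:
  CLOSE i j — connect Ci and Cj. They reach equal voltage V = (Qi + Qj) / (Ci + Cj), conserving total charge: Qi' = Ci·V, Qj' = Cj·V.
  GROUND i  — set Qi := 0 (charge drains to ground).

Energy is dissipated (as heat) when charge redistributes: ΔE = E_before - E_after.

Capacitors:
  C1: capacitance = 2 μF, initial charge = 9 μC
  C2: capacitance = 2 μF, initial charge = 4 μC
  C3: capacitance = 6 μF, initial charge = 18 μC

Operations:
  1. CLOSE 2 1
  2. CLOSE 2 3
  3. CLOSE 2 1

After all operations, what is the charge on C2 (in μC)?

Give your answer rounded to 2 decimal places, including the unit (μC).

Initial: C1(2μF, Q=9μC, V=4.50V), C2(2μF, Q=4μC, V=2.00V), C3(6μF, Q=18μC, V=3.00V)
Op 1: CLOSE 2-1: Q_total=13.00, C_total=4.00, V=3.25; Q2=6.50, Q1=6.50; dissipated=3.125
Op 2: CLOSE 2-3: Q_total=24.50, C_total=8.00, V=3.06; Q2=6.12, Q3=18.38; dissipated=0.047
Op 3: CLOSE 2-1: Q_total=12.62, C_total=4.00, V=3.16; Q2=6.31, Q1=6.31; dissipated=0.018
Final charges: Q1=6.31, Q2=6.31, Q3=18.38

Answer: 6.31 μC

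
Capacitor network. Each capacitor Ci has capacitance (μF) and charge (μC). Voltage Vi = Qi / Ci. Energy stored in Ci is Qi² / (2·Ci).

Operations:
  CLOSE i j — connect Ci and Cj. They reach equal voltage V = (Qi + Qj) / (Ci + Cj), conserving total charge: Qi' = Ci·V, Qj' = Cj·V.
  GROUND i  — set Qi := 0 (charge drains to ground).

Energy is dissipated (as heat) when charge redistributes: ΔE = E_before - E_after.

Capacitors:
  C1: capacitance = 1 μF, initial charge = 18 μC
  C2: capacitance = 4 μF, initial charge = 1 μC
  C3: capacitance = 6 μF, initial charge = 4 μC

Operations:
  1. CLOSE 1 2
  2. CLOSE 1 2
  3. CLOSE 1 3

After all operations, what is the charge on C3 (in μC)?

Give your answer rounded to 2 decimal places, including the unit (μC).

Answer: 6.69 μC

Derivation:
Initial: C1(1μF, Q=18μC, V=18.00V), C2(4μF, Q=1μC, V=0.25V), C3(6μF, Q=4μC, V=0.67V)
Op 1: CLOSE 1-2: Q_total=19.00, C_total=5.00, V=3.80; Q1=3.80, Q2=15.20; dissipated=126.025
Op 2: CLOSE 1-2: Q_total=19.00, C_total=5.00, V=3.80; Q1=3.80, Q2=15.20; dissipated=0.000
Op 3: CLOSE 1-3: Q_total=7.80, C_total=7.00, V=1.11; Q1=1.11, Q3=6.69; dissipated=4.208
Final charges: Q1=1.11, Q2=15.20, Q3=6.69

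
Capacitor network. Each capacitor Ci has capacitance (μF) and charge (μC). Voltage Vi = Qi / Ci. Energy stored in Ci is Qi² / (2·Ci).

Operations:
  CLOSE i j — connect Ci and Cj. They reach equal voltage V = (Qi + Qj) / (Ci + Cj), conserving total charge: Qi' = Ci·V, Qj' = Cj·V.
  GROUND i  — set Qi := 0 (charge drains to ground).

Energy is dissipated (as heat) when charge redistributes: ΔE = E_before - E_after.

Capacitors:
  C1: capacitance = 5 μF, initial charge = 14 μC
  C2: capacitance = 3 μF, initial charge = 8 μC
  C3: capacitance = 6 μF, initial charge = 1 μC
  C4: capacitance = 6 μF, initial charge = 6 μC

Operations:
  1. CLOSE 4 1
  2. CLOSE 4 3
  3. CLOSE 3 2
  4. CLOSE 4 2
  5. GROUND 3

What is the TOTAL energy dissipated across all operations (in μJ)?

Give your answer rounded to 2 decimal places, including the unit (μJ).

Answer: 18.84 μJ

Derivation:
Initial: C1(5μF, Q=14μC, V=2.80V), C2(3μF, Q=8μC, V=2.67V), C3(6μF, Q=1μC, V=0.17V), C4(6μF, Q=6μC, V=1.00V)
Op 1: CLOSE 4-1: Q_total=20.00, C_total=11.00, V=1.82; Q4=10.91, Q1=9.09; dissipated=4.418
Op 2: CLOSE 4-3: Q_total=11.91, C_total=12.00, V=0.99; Q4=5.95, Q3=5.95; dissipated=4.091
Op 3: CLOSE 3-2: Q_total=13.95, C_total=9.00, V=1.55; Q3=9.30, Q2=4.65; dissipated=2.803
Op 4: CLOSE 4-2: Q_total=10.61, C_total=9.00, V=1.18; Q4=7.07, Q2=3.54; dissipated=0.311
Op 5: GROUND 3: Q3=0; energy lost=7.212
Total dissipated: 18.836 μJ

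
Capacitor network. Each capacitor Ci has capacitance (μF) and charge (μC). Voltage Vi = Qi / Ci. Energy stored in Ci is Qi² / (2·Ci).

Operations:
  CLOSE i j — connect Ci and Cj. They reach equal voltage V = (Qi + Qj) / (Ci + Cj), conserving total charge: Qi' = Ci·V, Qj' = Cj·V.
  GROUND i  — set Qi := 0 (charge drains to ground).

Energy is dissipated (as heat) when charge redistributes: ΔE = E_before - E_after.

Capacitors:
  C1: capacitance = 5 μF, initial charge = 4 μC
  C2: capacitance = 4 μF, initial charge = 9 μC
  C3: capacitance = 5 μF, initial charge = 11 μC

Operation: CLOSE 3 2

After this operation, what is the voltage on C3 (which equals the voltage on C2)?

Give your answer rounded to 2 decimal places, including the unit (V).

Answer: 2.22 V

Derivation:
Initial: C1(5μF, Q=4μC, V=0.80V), C2(4μF, Q=9μC, V=2.25V), C3(5μF, Q=11μC, V=2.20V)
Op 1: CLOSE 3-2: Q_total=20.00, C_total=9.00, V=2.22; Q3=11.11, Q2=8.89; dissipated=0.003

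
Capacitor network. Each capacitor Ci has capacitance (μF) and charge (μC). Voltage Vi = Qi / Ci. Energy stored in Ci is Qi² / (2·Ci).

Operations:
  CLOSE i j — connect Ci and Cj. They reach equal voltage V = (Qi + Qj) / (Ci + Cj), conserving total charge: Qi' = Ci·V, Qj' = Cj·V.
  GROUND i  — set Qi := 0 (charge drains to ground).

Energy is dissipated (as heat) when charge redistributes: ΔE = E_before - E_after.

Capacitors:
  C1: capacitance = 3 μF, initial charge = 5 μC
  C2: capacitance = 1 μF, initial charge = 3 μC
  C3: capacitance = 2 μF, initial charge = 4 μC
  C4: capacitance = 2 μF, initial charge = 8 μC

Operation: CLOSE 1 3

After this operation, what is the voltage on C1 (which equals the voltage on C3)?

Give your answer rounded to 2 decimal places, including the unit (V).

Answer: 1.80 V

Derivation:
Initial: C1(3μF, Q=5μC, V=1.67V), C2(1μF, Q=3μC, V=3.00V), C3(2μF, Q=4μC, V=2.00V), C4(2μF, Q=8μC, V=4.00V)
Op 1: CLOSE 1-3: Q_total=9.00, C_total=5.00, V=1.80; Q1=5.40, Q3=3.60; dissipated=0.067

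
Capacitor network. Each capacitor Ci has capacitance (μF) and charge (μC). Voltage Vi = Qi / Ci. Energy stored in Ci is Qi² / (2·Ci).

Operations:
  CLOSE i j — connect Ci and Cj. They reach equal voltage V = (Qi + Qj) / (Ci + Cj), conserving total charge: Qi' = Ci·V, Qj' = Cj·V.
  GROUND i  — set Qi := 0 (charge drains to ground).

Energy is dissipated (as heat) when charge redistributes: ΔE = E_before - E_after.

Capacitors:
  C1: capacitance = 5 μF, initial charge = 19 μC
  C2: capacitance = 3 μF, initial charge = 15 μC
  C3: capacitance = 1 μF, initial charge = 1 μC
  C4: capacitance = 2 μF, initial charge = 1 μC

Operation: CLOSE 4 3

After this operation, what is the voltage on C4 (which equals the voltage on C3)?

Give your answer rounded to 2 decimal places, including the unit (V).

Answer: 0.67 V

Derivation:
Initial: C1(5μF, Q=19μC, V=3.80V), C2(3μF, Q=15μC, V=5.00V), C3(1μF, Q=1μC, V=1.00V), C4(2μF, Q=1μC, V=0.50V)
Op 1: CLOSE 4-3: Q_total=2.00, C_total=3.00, V=0.67; Q4=1.33, Q3=0.67; dissipated=0.083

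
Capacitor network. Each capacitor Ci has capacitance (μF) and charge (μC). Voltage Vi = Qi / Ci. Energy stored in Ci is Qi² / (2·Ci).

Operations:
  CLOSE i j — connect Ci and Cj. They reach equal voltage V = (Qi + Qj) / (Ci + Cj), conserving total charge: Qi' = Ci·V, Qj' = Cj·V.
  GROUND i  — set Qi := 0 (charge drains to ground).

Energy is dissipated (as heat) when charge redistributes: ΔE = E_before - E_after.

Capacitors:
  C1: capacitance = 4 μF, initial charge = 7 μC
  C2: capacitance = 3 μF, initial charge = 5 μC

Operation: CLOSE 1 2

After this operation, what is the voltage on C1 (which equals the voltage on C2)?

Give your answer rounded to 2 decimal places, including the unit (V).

Initial: C1(4μF, Q=7μC, V=1.75V), C2(3μF, Q=5μC, V=1.67V)
Op 1: CLOSE 1-2: Q_total=12.00, C_total=7.00, V=1.71; Q1=6.86, Q2=5.14; dissipated=0.006

Answer: 1.71 V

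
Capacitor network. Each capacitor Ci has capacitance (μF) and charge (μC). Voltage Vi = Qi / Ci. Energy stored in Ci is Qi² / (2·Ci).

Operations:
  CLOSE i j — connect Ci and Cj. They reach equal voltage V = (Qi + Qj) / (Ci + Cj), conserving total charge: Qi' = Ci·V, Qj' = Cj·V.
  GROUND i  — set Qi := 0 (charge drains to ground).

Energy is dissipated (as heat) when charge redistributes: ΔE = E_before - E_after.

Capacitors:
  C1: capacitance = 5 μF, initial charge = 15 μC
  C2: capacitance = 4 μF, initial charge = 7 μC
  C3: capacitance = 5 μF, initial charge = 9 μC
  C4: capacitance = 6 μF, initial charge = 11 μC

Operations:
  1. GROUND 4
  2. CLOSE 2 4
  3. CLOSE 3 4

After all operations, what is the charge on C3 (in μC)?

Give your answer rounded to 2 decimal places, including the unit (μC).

Answer: 6.00 μC

Derivation:
Initial: C1(5μF, Q=15μC, V=3.00V), C2(4μF, Q=7μC, V=1.75V), C3(5μF, Q=9μC, V=1.80V), C4(6μF, Q=11μC, V=1.83V)
Op 1: GROUND 4: Q4=0; energy lost=10.083
Op 2: CLOSE 2-4: Q_total=7.00, C_total=10.00, V=0.70; Q2=2.80, Q4=4.20; dissipated=3.675
Op 3: CLOSE 3-4: Q_total=13.20, C_total=11.00, V=1.20; Q3=6.00, Q4=7.20; dissipated=1.650
Final charges: Q1=15.00, Q2=2.80, Q3=6.00, Q4=7.20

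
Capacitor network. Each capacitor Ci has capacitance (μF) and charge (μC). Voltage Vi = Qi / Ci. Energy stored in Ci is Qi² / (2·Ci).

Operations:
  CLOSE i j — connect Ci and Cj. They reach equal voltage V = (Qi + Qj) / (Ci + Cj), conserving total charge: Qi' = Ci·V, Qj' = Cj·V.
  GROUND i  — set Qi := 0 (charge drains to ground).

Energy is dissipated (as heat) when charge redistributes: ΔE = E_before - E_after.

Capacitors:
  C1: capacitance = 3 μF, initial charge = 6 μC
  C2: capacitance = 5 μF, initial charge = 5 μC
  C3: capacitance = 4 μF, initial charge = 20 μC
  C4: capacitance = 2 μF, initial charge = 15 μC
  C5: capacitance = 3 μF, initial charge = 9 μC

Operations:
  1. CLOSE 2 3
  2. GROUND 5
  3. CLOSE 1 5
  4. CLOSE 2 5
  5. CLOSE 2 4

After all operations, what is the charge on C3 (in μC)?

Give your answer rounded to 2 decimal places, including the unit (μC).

Initial: C1(3μF, Q=6μC, V=2.00V), C2(5μF, Q=5μC, V=1.00V), C3(4μF, Q=20μC, V=5.00V), C4(2μF, Q=15μC, V=7.50V), C5(3μF, Q=9μC, V=3.00V)
Op 1: CLOSE 2-3: Q_total=25.00, C_total=9.00, V=2.78; Q2=13.89, Q3=11.11; dissipated=17.778
Op 2: GROUND 5: Q5=0; energy lost=13.500
Op 3: CLOSE 1-5: Q_total=6.00, C_total=6.00, V=1.00; Q1=3.00, Q5=3.00; dissipated=3.000
Op 4: CLOSE 2-5: Q_total=16.89, C_total=8.00, V=2.11; Q2=10.56, Q5=6.33; dissipated=2.963
Op 5: CLOSE 2-4: Q_total=25.56, C_total=7.00, V=3.65; Q2=18.25, Q4=7.30; dissipated=20.743
Final charges: Q1=3.00, Q2=18.25, Q3=11.11, Q4=7.30, Q5=6.33

Answer: 11.11 μC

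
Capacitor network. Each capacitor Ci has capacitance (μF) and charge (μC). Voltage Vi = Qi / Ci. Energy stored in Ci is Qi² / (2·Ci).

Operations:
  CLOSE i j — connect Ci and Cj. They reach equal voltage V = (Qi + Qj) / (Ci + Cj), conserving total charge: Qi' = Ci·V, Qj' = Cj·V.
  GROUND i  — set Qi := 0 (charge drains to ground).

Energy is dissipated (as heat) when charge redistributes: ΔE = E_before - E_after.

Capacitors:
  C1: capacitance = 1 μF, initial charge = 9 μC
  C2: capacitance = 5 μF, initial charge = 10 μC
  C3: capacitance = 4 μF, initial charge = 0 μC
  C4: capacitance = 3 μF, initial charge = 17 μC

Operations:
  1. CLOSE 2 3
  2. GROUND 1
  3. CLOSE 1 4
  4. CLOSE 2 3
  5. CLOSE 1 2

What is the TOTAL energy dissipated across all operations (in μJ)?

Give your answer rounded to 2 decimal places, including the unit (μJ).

Answer: 61.09 μJ

Derivation:
Initial: C1(1μF, Q=9μC, V=9.00V), C2(5μF, Q=10μC, V=2.00V), C3(4μF, Q=0μC, V=0.00V), C4(3μF, Q=17μC, V=5.67V)
Op 1: CLOSE 2-3: Q_total=10.00, C_total=9.00, V=1.11; Q2=5.56, Q3=4.44; dissipated=4.444
Op 2: GROUND 1: Q1=0; energy lost=40.500
Op 3: CLOSE 1-4: Q_total=17.00, C_total=4.00, V=4.25; Q1=4.25, Q4=12.75; dissipated=12.042
Op 4: CLOSE 2-3: Q_total=10.00, C_total=9.00, V=1.11; Q2=5.56, Q3=4.44; dissipated=0.000
Op 5: CLOSE 1-2: Q_total=9.81, C_total=6.00, V=1.63; Q1=1.63, Q2=8.17; dissipated=4.105
Total dissipated: 61.091 μJ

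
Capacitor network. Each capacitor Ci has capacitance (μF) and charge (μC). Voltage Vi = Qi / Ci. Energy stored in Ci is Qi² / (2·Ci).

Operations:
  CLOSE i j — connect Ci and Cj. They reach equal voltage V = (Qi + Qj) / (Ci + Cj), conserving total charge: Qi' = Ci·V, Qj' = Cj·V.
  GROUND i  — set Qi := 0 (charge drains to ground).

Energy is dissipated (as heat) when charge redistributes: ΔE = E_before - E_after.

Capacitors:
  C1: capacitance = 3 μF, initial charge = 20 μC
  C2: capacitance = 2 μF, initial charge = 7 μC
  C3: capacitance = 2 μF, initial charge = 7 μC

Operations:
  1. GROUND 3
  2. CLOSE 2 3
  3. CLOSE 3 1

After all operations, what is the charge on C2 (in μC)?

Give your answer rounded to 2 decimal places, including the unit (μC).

Answer: 3.50 μC

Derivation:
Initial: C1(3μF, Q=20μC, V=6.67V), C2(2μF, Q=7μC, V=3.50V), C3(2μF, Q=7μC, V=3.50V)
Op 1: GROUND 3: Q3=0; energy lost=12.250
Op 2: CLOSE 2-3: Q_total=7.00, C_total=4.00, V=1.75; Q2=3.50, Q3=3.50; dissipated=6.125
Op 3: CLOSE 3-1: Q_total=23.50, C_total=5.00, V=4.70; Q3=9.40, Q1=14.10; dissipated=14.504
Final charges: Q1=14.10, Q2=3.50, Q3=9.40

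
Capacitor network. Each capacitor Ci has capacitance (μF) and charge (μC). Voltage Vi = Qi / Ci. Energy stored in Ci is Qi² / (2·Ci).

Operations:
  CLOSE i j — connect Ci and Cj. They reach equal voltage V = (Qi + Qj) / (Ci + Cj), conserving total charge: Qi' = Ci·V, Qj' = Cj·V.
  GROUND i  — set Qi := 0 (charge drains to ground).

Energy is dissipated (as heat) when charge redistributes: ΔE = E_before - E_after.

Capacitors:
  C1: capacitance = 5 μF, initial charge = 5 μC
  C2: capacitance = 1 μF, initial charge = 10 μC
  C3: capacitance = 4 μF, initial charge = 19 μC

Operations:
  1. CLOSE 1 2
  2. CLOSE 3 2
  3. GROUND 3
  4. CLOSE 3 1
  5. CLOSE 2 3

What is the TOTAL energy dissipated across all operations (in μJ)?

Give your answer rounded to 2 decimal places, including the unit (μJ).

Answer: 83.09 μJ

Derivation:
Initial: C1(5μF, Q=5μC, V=1.00V), C2(1μF, Q=10μC, V=10.00V), C3(4μF, Q=19μC, V=4.75V)
Op 1: CLOSE 1-2: Q_total=15.00, C_total=6.00, V=2.50; Q1=12.50, Q2=2.50; dissipated=33.750
Op 2: CLOSE 3-2: Q_total=21.50, C_total=5.00, V=4.30; Q3=17.20, Q2=4.30; dissipated=2.025
Op 3: GROUND 3: Q3=0; energy lost=36.980
Op 4: CLOSE 3-1: Q_total=12.50, C_total=9.00, V=1.39; Q3=5.56, Q1=6.94; dissipated=6.944
Op 5: CLOSE 2-3: Q_total=9.86, C_total=5.00, V=1.97; Q2=1.97, Q3=7.88; dissipated=3.390
Total dissipated: 83.089 μJ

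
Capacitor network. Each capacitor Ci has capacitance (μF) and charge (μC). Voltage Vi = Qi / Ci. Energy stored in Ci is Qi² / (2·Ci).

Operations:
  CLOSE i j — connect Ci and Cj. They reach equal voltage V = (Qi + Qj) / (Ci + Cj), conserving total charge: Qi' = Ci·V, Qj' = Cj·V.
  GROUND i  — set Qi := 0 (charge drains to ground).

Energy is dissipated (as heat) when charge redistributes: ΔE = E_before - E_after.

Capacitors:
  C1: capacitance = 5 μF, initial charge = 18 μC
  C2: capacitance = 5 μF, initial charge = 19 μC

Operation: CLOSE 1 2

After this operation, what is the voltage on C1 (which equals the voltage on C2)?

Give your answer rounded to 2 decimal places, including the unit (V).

Answer: 3.70 V

Derivation:
Initial: C1(5μF, Q=18μC, V=3.60V), C2(5μF, Q=19μC, V=3.80V)
Op 1: CLOSE 1-2: Q_total=37.00, C_total=10.00, V=3.70; Q1=18.50, Q2=18.50; dissipated=0.050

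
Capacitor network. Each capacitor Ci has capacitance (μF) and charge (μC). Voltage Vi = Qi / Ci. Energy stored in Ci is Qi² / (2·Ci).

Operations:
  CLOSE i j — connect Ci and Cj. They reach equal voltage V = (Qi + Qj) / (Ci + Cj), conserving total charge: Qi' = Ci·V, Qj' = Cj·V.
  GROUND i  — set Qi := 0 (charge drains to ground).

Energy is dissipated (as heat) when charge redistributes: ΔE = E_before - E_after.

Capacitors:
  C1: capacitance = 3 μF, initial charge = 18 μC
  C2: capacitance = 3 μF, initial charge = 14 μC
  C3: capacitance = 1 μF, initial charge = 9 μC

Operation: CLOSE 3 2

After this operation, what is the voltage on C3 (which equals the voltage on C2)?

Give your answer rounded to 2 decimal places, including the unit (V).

Initial: C1(3μF, Q=18μC, V=6.00V), C2(3μF, Q=14μC, V=4.67V), C3(1μF, Q=9μC, V=9.00V)
Op 1: CLOSE 3-2: Q_total=23.00, C_total=4.00, V=5.75; Q3=5.75, Q2=17.25; dissipated=7.042

Answer: 5.75 V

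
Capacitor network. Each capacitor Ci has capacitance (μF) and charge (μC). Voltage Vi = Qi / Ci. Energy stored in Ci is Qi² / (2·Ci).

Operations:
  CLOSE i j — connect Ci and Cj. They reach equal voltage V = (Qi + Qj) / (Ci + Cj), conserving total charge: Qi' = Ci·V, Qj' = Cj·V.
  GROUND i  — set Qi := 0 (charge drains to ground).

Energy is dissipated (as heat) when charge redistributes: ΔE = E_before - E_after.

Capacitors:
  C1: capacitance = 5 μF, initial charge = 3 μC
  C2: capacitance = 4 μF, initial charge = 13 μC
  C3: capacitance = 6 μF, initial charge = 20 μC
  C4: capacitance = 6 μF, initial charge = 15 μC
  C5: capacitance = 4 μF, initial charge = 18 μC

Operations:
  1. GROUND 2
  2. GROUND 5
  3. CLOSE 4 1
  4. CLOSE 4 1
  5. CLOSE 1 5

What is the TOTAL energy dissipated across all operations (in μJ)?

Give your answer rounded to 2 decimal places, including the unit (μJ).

Initial: C1(5μF, Q=3μC, V=0.60V), C2(4μF, Q=13μC, V=3.25V), C3(6μF, Q=20μC, V=3.33V), C4(6μF, Q=15μC, V=2.50V), C5(4μF, Q=18μC, V=4.50V)
Op 1: GROUND 2: Q2=0; energy lost=21.125
Op 2: GROUND 5: Q5=0; energy lost=40.500
Op 3: CLOSE 4-1: Q_total=18.00, C_total=11.00, V=1.64; Q4=9.82, Q1=8.18; dissipated=4.923
Op 4: CLOSE 4-1: Q_total=18.00, C_total=11.00, V=1.64; Q4=9.82, Q1=8.18; dissipated=0.000
Op 5: CLOSE 1-5: Q_total=8.18, C_total=9.00, V=0.91; Q1=4.55, Q5=3.64; dissipated=2.975
Total dissipated: 69.523 μJ

Answer: 69.52 μJ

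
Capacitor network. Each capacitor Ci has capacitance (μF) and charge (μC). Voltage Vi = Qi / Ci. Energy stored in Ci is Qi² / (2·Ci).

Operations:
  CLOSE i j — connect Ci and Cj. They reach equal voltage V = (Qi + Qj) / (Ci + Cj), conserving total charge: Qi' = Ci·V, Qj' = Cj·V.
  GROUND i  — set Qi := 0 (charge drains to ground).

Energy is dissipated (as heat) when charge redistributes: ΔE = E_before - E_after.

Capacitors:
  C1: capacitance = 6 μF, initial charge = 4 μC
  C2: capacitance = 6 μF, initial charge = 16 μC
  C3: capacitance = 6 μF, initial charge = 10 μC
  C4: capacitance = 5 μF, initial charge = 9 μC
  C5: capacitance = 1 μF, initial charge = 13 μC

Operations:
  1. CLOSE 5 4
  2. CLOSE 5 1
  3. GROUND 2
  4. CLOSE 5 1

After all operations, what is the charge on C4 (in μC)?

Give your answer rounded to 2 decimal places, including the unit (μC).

Answer: 18.33 μC

Derivation:
Initial: C1(6μF, Q=4μC, V=0.67V), C2(6μF, Q=16μC, V=2.67V), C3(6μF, Q=10μC, V=1.67V), C4(5μF, Q=9μC, V=1.80V), C5(1μF, Q=13μC, V=13.00V)
Op 1: CLOSE 5-4: Q_total=22.00, C_total=6.00, V=3.67; Q5=3.67, Q4=18.33; dissipated=52.267
Op 2: CLOSE 5-1: Q_total=7.67, C_total=7.00, V=1.10; Q5=1.10, Q1=6.57; dissipated=3.857
Op 3: GROUND 2: Q2=0; energy lost=21.333
Op 4: CLOSE 5-1: Q_total=7.67, C_total=7.00, V=1.10; Q5=1.10, Q1=6.57; dissipated=0.000
Final charges: Q1=6.57, Q2=0.00, Q3=10.00, Q4=18.33, Q5=1.10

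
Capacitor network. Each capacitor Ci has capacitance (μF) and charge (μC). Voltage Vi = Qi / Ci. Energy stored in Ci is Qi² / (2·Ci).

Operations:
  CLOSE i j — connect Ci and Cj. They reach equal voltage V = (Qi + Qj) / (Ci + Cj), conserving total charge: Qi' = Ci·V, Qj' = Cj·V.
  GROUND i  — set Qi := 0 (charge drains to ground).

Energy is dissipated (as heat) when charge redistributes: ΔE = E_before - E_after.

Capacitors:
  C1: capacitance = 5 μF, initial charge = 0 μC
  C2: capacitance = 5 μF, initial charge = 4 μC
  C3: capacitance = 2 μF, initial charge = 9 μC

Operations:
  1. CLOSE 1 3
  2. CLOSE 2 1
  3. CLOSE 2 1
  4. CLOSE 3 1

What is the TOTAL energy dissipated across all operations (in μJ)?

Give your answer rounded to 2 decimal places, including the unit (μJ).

Answer: 14.80 μJ

Derivation:
Initial: C1(5μF, Q=0μC, V=0.00V), C2(5μF, Q=4μC, V=0.80V), C3(2μF, Q=9μC, V=4.50V)
Op 1: CLOSE 1-3: Q_total=9.00, C_total=7.00, V=1.29; Q1=6.43, Q3=2.57; dissipated=14.464
Op 2: CLOSE 2-1: Q_total=10.43, C_total=10.00, V=1.04; Q2=5.21, Q1=5.21; dissipated=0.295
Op 3: CLOSE 2-1: Q_total=10.43, C_total=10.00, V=1.04; Q2=5.21, Q1=5.21; dissipated=0.000
Op 4: CLOSE 3-1: Q_total=7.79, C_total=7.00, V=1.11; Q3=2.22, Q1=5.56; dissipated=0.042
Total dissipated: 14.801 μJ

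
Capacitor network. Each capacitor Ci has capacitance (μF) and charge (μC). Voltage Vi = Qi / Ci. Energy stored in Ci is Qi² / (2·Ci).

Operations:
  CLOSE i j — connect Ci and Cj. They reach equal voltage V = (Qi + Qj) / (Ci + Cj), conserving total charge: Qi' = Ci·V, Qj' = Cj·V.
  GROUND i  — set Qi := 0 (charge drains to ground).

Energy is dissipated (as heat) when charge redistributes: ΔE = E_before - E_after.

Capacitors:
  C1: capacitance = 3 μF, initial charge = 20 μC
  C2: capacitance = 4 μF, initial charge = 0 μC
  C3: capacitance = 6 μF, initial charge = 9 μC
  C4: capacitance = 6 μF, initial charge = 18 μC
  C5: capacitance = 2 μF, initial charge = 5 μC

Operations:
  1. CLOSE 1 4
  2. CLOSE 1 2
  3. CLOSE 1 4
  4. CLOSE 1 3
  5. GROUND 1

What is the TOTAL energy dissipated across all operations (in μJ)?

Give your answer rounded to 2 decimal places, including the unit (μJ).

Initial: C1(3μF, Q=20μC, V=6.67V), C2(4μF, Q=0μC, V=0.00V), C3(6μF, Q=9μC, V=1.50V), C4(6μF, Q=18μC, V=3.00V), C5(2μF, Q=5μC, V=2.50V)
Op 1: CLOSE 1-4: Q_total=38.00, C_total=9.00, V=4.22; Q1=12.67, Q4=25.33; dissipated=13.444
Op 2: CLOSE 1-2: Q_total=12.67, C_total=7.00, V=1.81; Q1=5.43, Q2=7.24; dissipated=15.280
Op 3: CLOSE 1-4: Q_total=30.76, C_total=9.00, V=3.42; Q1=10.25, Q4=20.51; dissipated=5.821
Op 4: CLOSE 1-3: Q_total=19.25, C_total=9.00, V=2.14; Q1=6.42, Q3=12.84; dissipated=3.679
Op 5: GROUND 1: Q1=0; energy lost=6.865
Total dissipated: 45.090 μJ

Answer: 45.09 μJ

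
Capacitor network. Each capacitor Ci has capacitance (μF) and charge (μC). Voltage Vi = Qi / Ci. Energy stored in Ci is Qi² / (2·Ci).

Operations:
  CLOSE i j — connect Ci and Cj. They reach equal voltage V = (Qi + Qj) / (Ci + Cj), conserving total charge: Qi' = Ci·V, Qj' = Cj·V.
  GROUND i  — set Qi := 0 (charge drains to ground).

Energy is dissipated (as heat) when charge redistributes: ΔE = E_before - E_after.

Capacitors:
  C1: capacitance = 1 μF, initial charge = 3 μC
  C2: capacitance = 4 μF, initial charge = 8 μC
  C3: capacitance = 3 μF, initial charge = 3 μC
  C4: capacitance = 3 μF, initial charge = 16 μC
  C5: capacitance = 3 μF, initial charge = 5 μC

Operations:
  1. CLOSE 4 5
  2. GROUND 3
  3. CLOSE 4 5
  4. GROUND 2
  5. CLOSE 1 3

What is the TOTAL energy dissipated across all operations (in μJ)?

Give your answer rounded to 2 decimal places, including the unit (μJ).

Answer: 22.96 μJ

Derivation:
Initial: C1(1μF, Q=3μC, V=3.00V), C2(4μF, Q=8μC, V=2.00V), C3(3μF, Q=3μC, V=1.00V), C4(3μF, Q=16μC, V=5.33V), C5(3μF, Q=5μC, V=1.67V)
Op 1: CLOSE 4-5: Q_total=21.00, C_total=6.00, V=3.50; Q4=10.50, Q5=10.50; dissipated=10.083
Op 2: GROUND 3: Q3=0; energy lost=1.500
Op 3: CLOSE 4-5: Q_total=21.00, C_total=6.00, V=3.50; Q4=10.50, Q5=10.50; dissipated=0.000
Op 4: GROUND 2: Q2=0; energy lost=8.000
Op 5: CLOSE 1-3: Q_total=3.00, C_total=4.00, V=0.75; Q1=0.75, Q3=2.25; dissipated=3.375
Total dissipated: 22.958 μJ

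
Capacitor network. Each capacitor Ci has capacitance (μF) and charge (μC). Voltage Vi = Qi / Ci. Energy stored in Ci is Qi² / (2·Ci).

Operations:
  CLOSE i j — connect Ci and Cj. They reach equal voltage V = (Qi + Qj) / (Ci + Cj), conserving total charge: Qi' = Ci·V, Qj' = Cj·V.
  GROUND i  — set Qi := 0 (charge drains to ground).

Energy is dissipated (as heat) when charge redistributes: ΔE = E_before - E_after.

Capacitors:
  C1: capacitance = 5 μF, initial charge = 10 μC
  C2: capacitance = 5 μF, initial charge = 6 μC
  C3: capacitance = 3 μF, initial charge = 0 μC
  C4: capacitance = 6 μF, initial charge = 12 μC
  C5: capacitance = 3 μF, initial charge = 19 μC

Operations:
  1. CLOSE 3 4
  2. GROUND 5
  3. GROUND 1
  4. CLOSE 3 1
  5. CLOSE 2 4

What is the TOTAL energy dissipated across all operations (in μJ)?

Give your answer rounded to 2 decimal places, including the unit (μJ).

Initial: C1(5μF, Q=10μC, V=2.00V), C2(5μF, Q=6μC, V=1.20V), C3(3μF, Q=0μC, V=0.00V), C4(6μF, Q=12μC, V=2.00V), C5(3μF, Q=19μC, V=6.33V)
Op 1: CLOSE 3-4: Q_total=12.00, C_total=9.00, V=1.33; Q3=4.00, Q4=8.00; dissipated=4.000
Op 2: GROUND 5: Q5=0; energy lost=60.167
Op 3: GROUND 1: Q1=0; energy lost=10.000
Op 4: CLOSE 3-1: Q_total=4.00, C_total=8.00, V=0.50; Q3=1.50, Q1=2.50; dissipated=1.667
Op 5: CLOSE 2-4: Q_total=14.00, C_total=11.00, V=1.27; Q2=6.36, Q4=7.64; dissipated=0.024
Total dissipated: 75.858 μJ

Answer: 75.86 μJ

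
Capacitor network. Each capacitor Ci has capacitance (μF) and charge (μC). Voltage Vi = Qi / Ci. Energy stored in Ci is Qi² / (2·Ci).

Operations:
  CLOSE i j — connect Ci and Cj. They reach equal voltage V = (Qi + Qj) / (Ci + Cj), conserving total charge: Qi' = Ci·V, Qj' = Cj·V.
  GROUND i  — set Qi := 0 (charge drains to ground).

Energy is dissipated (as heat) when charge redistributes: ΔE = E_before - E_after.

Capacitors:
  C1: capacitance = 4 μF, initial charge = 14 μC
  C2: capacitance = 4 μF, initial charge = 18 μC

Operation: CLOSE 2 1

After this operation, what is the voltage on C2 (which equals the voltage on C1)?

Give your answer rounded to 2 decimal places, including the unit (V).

Answer: 4.00 V

Derivation:
Initial: C1(4μF, Q=14μC, V=3.50V), C2(4μF, Q=18μC, V=4.50V)
Op 1: CLOSE 2-1: Q_total=32.00, C_total=8.00, V=4.00; Q2=16.00, Q1=16.00; dissipated=1.000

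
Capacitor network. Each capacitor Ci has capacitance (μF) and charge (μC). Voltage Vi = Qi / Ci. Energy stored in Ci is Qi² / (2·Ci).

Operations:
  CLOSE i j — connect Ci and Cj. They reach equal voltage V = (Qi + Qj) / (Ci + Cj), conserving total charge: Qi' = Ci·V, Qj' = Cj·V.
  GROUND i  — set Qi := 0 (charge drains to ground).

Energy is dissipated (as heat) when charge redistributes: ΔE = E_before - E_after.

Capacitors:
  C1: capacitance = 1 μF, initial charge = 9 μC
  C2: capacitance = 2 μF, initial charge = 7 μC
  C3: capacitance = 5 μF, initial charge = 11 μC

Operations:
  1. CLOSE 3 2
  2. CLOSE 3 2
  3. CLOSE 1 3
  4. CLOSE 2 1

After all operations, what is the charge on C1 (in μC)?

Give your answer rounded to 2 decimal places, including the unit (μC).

Initial: C1(1μF, Q=9μC, V=9.00V), C2(2μF, Q=7μC, V=3.50V), C3(5μF, Q=11μC, V=2.20V)
Op 1: CLOSE 3-2: Q_total=18.00, C_total=7.00, V=2.57; Q3=12.86, Q2=5.14; dissipated=1.207
Op 2: CLOSE 3-2: Q_total=18.00, C_total=7.00, V=2.57; Q3=12.86, Q2=5.14; dissipated=0.000
Op 3: CLOSE 1-3: Q_total=21.86, C_total=6.00, V=3.64; Q1=3.64, Q3=18.21; dissipated=17.219
Op 4: CLOSE 2-1: Q_total=8.79, C_total=3.00, V=2.93; Q2=5.86, Q1=2.93; dissipated=0.383
Final charges: Q1=2.93, Q2=5.86, Q3=18.21

Answer: 2.93 μC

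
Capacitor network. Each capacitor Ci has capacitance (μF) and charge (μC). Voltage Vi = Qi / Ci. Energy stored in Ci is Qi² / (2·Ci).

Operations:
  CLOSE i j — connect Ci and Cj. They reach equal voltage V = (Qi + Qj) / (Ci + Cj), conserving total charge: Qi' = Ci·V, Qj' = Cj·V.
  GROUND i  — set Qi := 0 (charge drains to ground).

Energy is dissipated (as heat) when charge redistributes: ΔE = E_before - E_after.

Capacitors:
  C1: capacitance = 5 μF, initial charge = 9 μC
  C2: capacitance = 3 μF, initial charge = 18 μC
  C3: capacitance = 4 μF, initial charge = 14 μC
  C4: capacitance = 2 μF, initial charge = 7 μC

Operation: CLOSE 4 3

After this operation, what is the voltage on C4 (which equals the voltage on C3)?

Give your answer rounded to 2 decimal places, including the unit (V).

Initial: C1(5μF, Q=9μC, V=1.80V), C2(3μF, Q=18μC, V=6.00V), C3(4μF, Q=14μC, V=3.50V), C4(2μF, Q=7μC, V=3.50V)
Op 1: CLOSE 4-3: Q_total=21.00, C_total=6.00, V=3.50; Q4=7.00, Q3=14.00; dissipated=0.000

Answer: 3.50 V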